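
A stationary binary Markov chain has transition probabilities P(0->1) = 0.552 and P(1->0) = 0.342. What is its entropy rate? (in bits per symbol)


Stationary distribution: pi_0 = p10/(p01+p10) = 0.3826, pi_1 = 0.6174. Entropy rate H' = pi_0*H(p01) + pi_1*H(p10) = 0.3826*0.9922 + 0.6174*0.9267 = 0.9518

0.9518 bits/symbol


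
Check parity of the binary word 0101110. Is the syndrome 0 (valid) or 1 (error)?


Syndrome = XOR of all bits = 0 XOR 1 XOR 0 XOR 1 XOR 1 XOR 1 XOR 0 = 0

0


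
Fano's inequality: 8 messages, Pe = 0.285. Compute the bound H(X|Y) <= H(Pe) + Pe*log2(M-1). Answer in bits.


H(Pe) = -Pe*log2(Pe) - (1-Pe)*log2(1-Pe) = -0.285*log2(0.285) - 0.715*log2(0.715) = 0.516125 + 0.346049 = 0.8622. Pe*log2(M-1) = 0.285*log2(7) = 0.800096. Bound = H(Pe) + Pe*log2(M-1) = 0.516125 + 0.346049 + 0.800096 = 1.6623

1.6623 bits


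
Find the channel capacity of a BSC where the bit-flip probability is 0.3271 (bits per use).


H(p) = -p*log2(p) - (1-p)*log2(1-p) = -0.3271*log2(0.3271) - 0.6729*log2(0.6729) = 0.527349 + 0.384587 = 0.9119. C = 1 - H(p) = 1 - 0.9119 = 0.0881

0.0881 bits


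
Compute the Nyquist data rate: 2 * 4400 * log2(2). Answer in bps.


Rate = 2 * B * log2(M) = 2 * 4400 * 1.0 = 8800.0

8800.0 bps


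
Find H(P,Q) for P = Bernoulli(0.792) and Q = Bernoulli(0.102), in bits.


H(P,Q) = -p*log2(q) - (1-p)*log2(1-q). -0.792*log2(0.102) = 2.608340; -0.208*log2(0.898) = 0.032284. H(P,Q) = 2.608340 + 0.032284 = 2.6406

2.6406 bits


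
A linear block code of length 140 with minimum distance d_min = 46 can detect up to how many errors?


Detection capability = d_min - 1 = 46 - 1 = 45

45 errors


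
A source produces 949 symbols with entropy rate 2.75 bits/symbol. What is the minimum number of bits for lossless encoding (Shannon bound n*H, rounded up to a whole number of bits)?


Minimum bits >= n * H = 949 * 2.75 = 2609.75, rounded up to a whole number of bits = 2610

2610 bits


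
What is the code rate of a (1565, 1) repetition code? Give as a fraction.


Rate = k/n = 1/1565

1/1565


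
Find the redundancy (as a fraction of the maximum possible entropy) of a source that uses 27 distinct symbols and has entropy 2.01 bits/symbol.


H_max = log2(K) = log2(27) = 4.7549 bits/symbol. Redundancy = 1 - H/H_max = 1 - 2.01/4.7549 = 1 - 0.4227 = 0.5773

0.5773


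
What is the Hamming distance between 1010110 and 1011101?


Count differing positions: . . . ^ . ^ ^ = 3 differences

3


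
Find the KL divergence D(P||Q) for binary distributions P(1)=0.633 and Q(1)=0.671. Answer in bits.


KL = p*log2(p/q) + (1-p)*log2((1-p)/(1-q)) = 0.633*log2(0.633/0.671) + 0.367*log2(0.367/0.329) = 0.0046

0.0046 bits


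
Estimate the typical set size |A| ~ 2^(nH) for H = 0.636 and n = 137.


log2|A_typical| = nH = 137 * 0.636 = 87.132, so |A_typical| ~ 2^87.132 = 1.696e+26

1.696e+26


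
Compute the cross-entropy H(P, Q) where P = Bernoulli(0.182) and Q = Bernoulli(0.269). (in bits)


H(P,Q) = -p*log2(q) - (1-p)*log2(1-q). -0.182*log2(0.269) = 0.344767; -0.818*log2(0.731) = 0.369782. H(P,Q) = 0.344767 + 0.369782 = 0.7145

0.7145 bits


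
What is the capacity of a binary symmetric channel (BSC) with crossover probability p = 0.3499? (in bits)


H(p) = -p*log2(p) - (1-p)*log2(1-p) = -0.3499*log2(0.3499) - 0.6501*log2(0.6501) = 0.530093 + 0.403885 = 0.934. C = 1 - H(p) = 1 - 0.934 = 0.066

0.066 bits


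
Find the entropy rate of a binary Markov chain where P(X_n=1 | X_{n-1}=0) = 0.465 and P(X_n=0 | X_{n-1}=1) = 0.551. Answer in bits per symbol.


Stationary distribution: pi_0 = p10/(p01+p10) = 0.5423, pi_1 = 0.4577. Entropy rate H' = pi_0*H(p01) + pi_1*H(p10) = 0.5423*0.9965 + 0.4577*0.9925 = 0.9946

0.9946 bits/symbol


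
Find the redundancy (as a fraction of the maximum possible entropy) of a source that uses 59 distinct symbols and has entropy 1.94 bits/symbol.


H_max = log2(K) = log2(59) = 5.8826 bits/symbol. Redundancy = 1 - H/H_max = 1 - 1.94/5.8826 = 1 - 0.3298 = 0.6702

0.6702


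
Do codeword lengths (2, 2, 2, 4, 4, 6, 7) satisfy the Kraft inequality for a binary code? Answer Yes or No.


Kraft sum = sum(2^(-l_i)) = 0.8984, need <= 1. Result: satisfied (a binary prefix-free code with these lengths exists)

Yes


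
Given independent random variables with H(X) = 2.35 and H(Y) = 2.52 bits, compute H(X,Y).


For independent variables, H(X,Y) = H(X) + H(Y) = 2.35 + 2.52 = 4.87

4.87 bits


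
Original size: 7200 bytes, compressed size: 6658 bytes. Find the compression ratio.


Ratio = original / compressed = 7200 / 6658 = 1.0814

1.0814


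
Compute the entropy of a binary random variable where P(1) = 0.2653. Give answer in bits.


H = -p*log2(p) - (1-p)*log2(1-p). -0.2653*log2(0.2653) = 0.507865; -0.7347*log2(0.7347) = 0.326775. H = 0.507865 + 0.326775 = 0.8346

0.8346 bits


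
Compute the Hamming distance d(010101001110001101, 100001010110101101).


Count differing positions: ^ ^ . ^ . . . ^ ^ . . . ^ . . . . . = 6 differences

6


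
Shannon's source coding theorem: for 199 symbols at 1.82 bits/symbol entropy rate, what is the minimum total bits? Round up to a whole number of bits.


Minimum bits >= n * H = 199 * 1.82 = 362.18, rounded up to a whole number of bits = 363

363 bits


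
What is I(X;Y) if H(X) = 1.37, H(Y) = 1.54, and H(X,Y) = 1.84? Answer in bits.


I(X;Y) = H(X) + H(Y) - H(X,Y) = 1.37 + 1.54 - 1.84 = 1.07

1.07 bits


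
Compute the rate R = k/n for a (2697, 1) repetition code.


Rate = k/n = 1/2697

1/2697


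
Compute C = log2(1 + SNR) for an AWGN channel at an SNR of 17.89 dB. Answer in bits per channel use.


SNR_linear = 10^(17.89/10) = 61.5177; C = log2(1 + SNR_linear) = log2(1 + 61.5177) = 5.9662

5.9662 bits/channel use


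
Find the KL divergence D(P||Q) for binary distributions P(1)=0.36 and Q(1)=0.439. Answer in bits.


KL = p*log2(p/q) + (1-p)*log2((1-p)/(1-q)) = 0.36*log2(0.36/0.439) + 0.64*log2(0.64/0.561) = 0.0186

0.0186 bits


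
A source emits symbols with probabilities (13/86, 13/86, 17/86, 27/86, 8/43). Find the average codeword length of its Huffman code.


Huffman construction (repeatedly merge the two least-probable nodes; each merge adds 1 bit to every symbol beneath it): 13/86 + 13/86 = 13/43; 8/43 + 17/86 = 33/86; 13/43 + 27/86 = 53/86; 33/86 + 53/86 = 1. Resulting codeword lengths (in the order the probabilities were given): (3, 3, 2, 2, 2). L_avg = sum(p_i * l_i) = 13/86*3 + 13/86*3 + 17/86*2 + 27/86*2 + 8/43*2 = 99/43 = 2.3023

2.3023 bits


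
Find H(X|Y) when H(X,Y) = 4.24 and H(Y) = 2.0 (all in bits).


H(X|Y) = H(X,Y) - H(Y) = 4.24 - 2.0 = 2.24

2.24 bits


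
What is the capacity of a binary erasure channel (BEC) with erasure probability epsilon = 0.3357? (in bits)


C = 1 - epsilon = 1 - 0.3357 = 0.6643

0.6643 bits


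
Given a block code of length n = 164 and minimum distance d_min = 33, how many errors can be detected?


Detection capability = d_min - 1 = 33 - 1 = 32

32 errors


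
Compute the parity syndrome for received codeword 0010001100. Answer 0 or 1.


Syndrome = XOR of all bits = 0 XOR 0 XOR 1 XOR 0 XOR 0 XOR 0 XOR 1 XOR 1 XOR 0 XOR 0 = 1

1


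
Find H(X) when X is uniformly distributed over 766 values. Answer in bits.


H = log2(n) = log2(766) = 9.5812

9.5812 bits


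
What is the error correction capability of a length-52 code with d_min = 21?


Correction capability = floor((d-1)/2) = floor((21-1)/2) = 10

10 errors


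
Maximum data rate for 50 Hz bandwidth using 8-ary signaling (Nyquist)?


Rate = 2 * B * log2(M) = 2 * 50 * 3.0 = 300.0

300.0 bps


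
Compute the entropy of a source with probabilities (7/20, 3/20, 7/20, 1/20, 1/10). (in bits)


H = -sum(p_i * log2(p_i)). Terms: -(7/20)*log2(7/20) = 0.530101; -(3/20)*log2(3/20) = 0.410545; -(7/20)*log2(7/20) = 0.530101; -(1/20)*log2(1/20) = 0.216096; -(1/10)*log2(1/10) = 0.332193. H = 0.530101 + 0.410545 + 0.530101 + 0.216096 + 0.332193 = 2.019

2.019 bits


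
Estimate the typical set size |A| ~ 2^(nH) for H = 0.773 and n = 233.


log2|A_typical| = nH = 233 * 0.773 = 180.109, so |A_typical| ~ 2^180.109 = 1.653e+54

1.653e+54


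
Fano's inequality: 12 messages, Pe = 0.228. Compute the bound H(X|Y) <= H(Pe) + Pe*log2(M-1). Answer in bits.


H(Pe) = -Pe*log2(Pe) - (1-Pe)*log2(1-Pe) = -0.228*log2(0.228) - 0.772*log2(0.772) = 0.486300 + 0.288209 = 0.7745. Pe*log2(M-1) = 0.228*log2(11) = 0.788750. Bound = H(Pe) + Pe*log2(M-1) = 0.486300 + 0.288209 + 0.788750 = 1.5633

1.5633 bits


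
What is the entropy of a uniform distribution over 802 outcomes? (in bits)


H = log2(n) = log2(802) = 9.6475

9.6475 bits


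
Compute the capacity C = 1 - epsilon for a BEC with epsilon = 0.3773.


C = 1 - epsilon = 1 - 0.3773 = 0.6227

0.6227 bits


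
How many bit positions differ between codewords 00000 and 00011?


Count differing positions: . . . ^ ^ = 2 differences

2


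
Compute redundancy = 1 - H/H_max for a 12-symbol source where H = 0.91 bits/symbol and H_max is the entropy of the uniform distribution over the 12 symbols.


H_max = log2(K) = log2(12) = 3.585 bits/symbol. Redundancy = 1 - H/H_max = 1 - 0.91/3.585 = 1 - 0.2538 = 0.7462

0.7462


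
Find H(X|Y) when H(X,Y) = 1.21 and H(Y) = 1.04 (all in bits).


H(X|Y) = H(X,Y) - H(Y) = 1.21 - 1.04 = 0.17

0.17 bits


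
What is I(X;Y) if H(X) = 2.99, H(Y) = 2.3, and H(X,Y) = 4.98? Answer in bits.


I(X;Y) = H(X) + H(Y) - H(X,Y) = 2.99 + 2.3 - 4.98 = 0.31

0.31 bits


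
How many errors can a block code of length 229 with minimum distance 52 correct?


Correction capability = floor((d-1)/2) = floor((52-1)/2) = 25

25 errors


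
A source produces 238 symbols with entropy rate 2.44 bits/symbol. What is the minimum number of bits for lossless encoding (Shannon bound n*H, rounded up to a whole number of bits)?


Minimum bits >= n * H = 238 * 2.44 = 580.72, rounded up to a whole number of bits = 581

581 bits


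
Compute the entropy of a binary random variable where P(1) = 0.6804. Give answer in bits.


H = -p*log2(p) - (1-p)*log2(1-p). -0.6804*log2(0.6804) = 0.377993; -0.3196*log2(0.3196) = 0.525953. H = 0.377993 + 0.525953 = 0.9039

0.9039 bits


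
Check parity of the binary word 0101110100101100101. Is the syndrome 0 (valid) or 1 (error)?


Syndrome = XOR of all bits = 0 XOR 1 XOR 0 XOR 1 XOR 1 XOR 1 XOR 0 XOR 1 XOR 0 XOR 0 XOR 1 XOR 0 XOR 1 XOR 1 XOR 0 XOR 0 XOR 1 XOR 0 XOR 1 = 0

0


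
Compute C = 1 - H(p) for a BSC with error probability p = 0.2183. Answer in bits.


H(p) = -p*log2(p) - (1-p)*log2(1-p) = -0.2183*log2(0.2183) - 0.7817*log2(0.7817) = 0.479303 + 0.277748 = 0.7571. C = 1 - H(p) = 1 - 0.7571 = 0.2429

0.2429 bits


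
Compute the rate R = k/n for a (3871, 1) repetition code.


Rate = k/n = 1/3871

1/3871


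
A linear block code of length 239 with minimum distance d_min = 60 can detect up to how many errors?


Detection capability = d_min - 1 = 60 - 1 = 59

59 errors


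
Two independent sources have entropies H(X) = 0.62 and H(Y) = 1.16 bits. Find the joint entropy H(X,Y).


For independent variables, H(X,Y) = H(X) + H(Y) = 0.62 + 1.16 = 1.78

1.78 bits


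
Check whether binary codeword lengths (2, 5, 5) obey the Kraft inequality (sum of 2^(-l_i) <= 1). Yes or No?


Kraft sum = sum(2^(-l_i)) = 0.3125, need <= 1. Result: satisfied (a binary prefix-free code with these lengths exists)

Yes


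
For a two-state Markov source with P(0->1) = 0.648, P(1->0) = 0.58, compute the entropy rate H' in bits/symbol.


Stationary distribution: pi_0 = p10/(p01+p10) = 0.4723, pi_1 = 0.5277. Entropy rate H' = pi_0*H(p01) + pi_1*H(p10) = 0.4723*0.9358 + 0.5277*0.9815 = 0.9599

0.9599 bits/symbol


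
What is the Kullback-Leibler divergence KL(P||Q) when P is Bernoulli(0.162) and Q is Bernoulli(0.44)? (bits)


KL = p*log2(p/q) + (1-p)*log2((1-p)/(1-q)) = 0.162*log2(0.162/0.44) + 0.838*log2(0.838/0.56) = 0.2538

0.2538 bits


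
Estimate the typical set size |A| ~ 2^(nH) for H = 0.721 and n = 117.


log2|A_typical| = nH = 117 * 0.721 = 84.357, so |A_typical| ~ 2^84.357 = 2.477e+25

2.477e+25


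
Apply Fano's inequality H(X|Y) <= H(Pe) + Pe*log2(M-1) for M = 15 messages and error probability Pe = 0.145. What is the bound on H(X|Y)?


H(Pe) = -Pe*log2(Pe) - (1-Pe)*log2(1-Pe) = -0.145*log2(0.145) - 0.855*log2(0.855) = 0.403952 + 0.193233 = 0.5972. Pe*log2(M-1) = 0.145*log2(14) = 0.552066. Bound = H(Pe) + Pe*log2(M-1) = 0.403952 + 0.193233 + 0.552066 = 1.1493

1.1493 bits


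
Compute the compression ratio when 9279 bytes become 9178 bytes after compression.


Ratio = original / compressed = 9279 / 9178 = 1.011

1.011


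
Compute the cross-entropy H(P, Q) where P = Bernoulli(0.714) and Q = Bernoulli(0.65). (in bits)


H(P,Q) = -p*log2(q) - (1-p)*log2(1-q). -0.714*log2(0.65) = 0.443743; -0.286*log2(0.35) = 0.433168. H(P,Q) = 0.443743 + 0.433168 = 0.8769

0.8769 bits


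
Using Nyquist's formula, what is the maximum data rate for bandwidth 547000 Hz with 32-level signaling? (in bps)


Rate = 2 * B * log2(M) = 2 * 547000 * 5.0 = 5470000.0

5470000.0 bps


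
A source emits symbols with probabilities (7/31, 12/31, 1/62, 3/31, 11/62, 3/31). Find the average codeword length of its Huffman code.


Huffman construction (repeatedly merge the two least-probable nodes; each merge adds 1 bit to every symbol beneath it): 1/62 + 3/31 = 7/62; 3/31 + 7/62 = 13/62; 11/62 + 13/62 = 12/31; 7/31 + 12/31 = 19/31; 12/31 + 19/31 = 1. Resulting codeword lengths (in the order the probabilities were given): (2, 2, 4, 4, 2, 3). L_avg = sum(p_i * l_i) = 7/31*2 + 12/31*2 + 1/62*4 + 3/31*4 + 11/62*2 + 3/31*3 = 72/31 = 2.3226

2.3226 bits


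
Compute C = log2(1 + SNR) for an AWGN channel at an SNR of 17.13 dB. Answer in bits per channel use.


SNR_linear = 10^(17.13/10) = 51.6416; C = log2(1 + SNR_linear) = log2(1 + 51.6416) = 5.7181

5.7181 bits/channel use


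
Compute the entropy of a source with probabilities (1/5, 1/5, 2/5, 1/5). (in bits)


H = -sum(p_i * log2(p_i)). Terms: -(1/5)*log2(1/5) = 0.464386; -(1/5)*log2(1/5) = 0.464386; -(2/5)*log2(2/5) = 0.528771; -(1/5)*log2(1/5) = 0.464386. H = 0.464386 + 0.464386 + 0.528771 + 0.464386 = 1.9219

1.9219 bits


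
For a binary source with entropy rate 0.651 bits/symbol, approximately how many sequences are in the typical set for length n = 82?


log2|A_typical| = nH = 82 * 0.651 = 53.382, so |A_typical| ~ 2^53.382 = 1.174e+16

1.174e+16


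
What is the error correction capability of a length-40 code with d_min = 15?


Correction capability = floor((d-1)/2) = floor((15-1)/2) = 7

7 errors


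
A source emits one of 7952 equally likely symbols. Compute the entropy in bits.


H = log2(n) = log2(7952) = 12.9571

12.9571 bits


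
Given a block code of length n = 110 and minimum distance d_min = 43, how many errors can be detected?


Detection capability = d_min - 1 = 43 - 1 = 42

42 errors


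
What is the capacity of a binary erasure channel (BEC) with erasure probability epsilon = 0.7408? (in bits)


C = 1 - epsilon = 1 - 0.7408 = 0.2592

0.2592 bits


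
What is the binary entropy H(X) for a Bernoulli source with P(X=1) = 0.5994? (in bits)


H = -p*log2(p) - (1-p)*log2(1-p). -0.5994*log2(0.5994) = 0.442602; -0.4006*log2(0.4006) = 0.528698. H = 0.442602 + 0.528698 = 0.9713

0.9713 bits


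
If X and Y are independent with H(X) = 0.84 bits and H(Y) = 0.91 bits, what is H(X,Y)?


For independent variables, H(X,Y) = H(X) + H(Y) = 0.84 + 0.91 = 1.75

1.75 bits


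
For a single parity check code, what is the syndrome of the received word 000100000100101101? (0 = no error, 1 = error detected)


Syndrome = XOR of all bits = 0 XOR 0 XOR 0 XOR 1 XOR 0 XOR 0 XOR 0 XOR 0 XOR 0 XOR 1 XOR 0 XOR 0 XOR 1 XOR 0 XOR 1 XOR 1 XOR 0 XOR 1 = 0

0


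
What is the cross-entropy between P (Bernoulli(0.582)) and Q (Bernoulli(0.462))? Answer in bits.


H(P,Q) = -p*log2(q) - (1-p)*log2(1-q). -0.582*log2(0.462) = 0.648369; -0.418*log2(0.538) = 0.373827. H(P,Q) = 0.648369 + 0.373827 = 1.0222

1.0222 bits


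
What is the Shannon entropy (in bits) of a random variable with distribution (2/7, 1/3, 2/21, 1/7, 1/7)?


H = -sum(p_i * log2(p_i)). Terms: -(2/7)*log2(2/7) = 0.516387; -(1/3)*log2(1/3) = 0.528321; -(2/21)*log2(2/21) = 0.323078; -(1/7)*log2(1/7) = 0.401051; -(1/7)*log2(1/7) = 0.401051. H = 0.516387 + 0.528321 + 0.323078 + 0.401051 + 0.401051 = 2.1699

2.1699 bits


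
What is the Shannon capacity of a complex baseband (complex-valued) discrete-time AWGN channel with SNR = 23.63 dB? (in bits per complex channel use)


SNR_linear = 10^(23.63/10) = 230.6747; C = log2(1 + SNR_linear) = log2(1 + 230.6747) = 7.856

7.856 bits/channel use


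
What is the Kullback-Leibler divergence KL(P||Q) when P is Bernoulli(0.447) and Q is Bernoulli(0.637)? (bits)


KL = p*log2(p/q) + (1-p)*log2((1-p)/(1-q)) = 0.447*log2(0.447/0.637) + 0.553*log2(0.553/0.363) = 0.1074

0.1074 bits


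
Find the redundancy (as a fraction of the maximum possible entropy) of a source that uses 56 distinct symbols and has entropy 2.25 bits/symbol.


H_max = log2(K) = log2(56) = 5.8074 bits/symbol. Redundancy = 1 - H/H_max = 1 - 2.25/5.8074 = 1 - 0.3874 = 0.6126

0.6126


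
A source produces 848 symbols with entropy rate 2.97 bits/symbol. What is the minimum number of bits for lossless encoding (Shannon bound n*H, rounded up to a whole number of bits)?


Minimum bits >= n * H = 848 * 2.97 = 2518.56, rounded up to a whole number of bits = 2519

2519 bits


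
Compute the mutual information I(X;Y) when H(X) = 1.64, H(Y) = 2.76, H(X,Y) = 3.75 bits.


I(X;Y) = H(X) + H(Y) - H(X,Y) = 1.64 + 2.76 - 3.75 = 0.65

0.65 bits


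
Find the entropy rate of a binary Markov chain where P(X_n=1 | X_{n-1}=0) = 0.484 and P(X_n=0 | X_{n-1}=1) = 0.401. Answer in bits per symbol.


Stationary distribution: pi_0 = p10/(p01+p10) = 0.4531, pi_1 = 0.5469. Entropy rate H' = pi_0*H(p01) + pi_1*H(p10) = 0.4531*0.9993 + 0.5469*0.9715 = 0.9841

0.9841 bits/symbol


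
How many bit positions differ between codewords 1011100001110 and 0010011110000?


Count differing positions: ^ . . ^ ^ ^ ^ ^ ^ ^ ^ ^ . = 10 differences

10


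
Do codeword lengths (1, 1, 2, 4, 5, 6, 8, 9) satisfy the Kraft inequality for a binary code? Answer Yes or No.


Kraft sum = sum(2^(-l_i)) = 1.3652, need <= 1. Result: violated (a binary prefix-free code with these lengths cannot exist)

No


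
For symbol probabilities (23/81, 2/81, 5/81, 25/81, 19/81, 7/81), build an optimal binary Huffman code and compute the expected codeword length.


Huffman construction (repeatedly merge the two least-probable nodes; each merge adds 1 bit to every symbol beneath it): 2/81 + 5/81 = 7/81; 7/81 + 7/81 = 14/81; 14/81 + 19/81 = 11/27; 23/81 + 25/81 = 16/27; 11/27 + 16/27 = 1. Resulting codeword lengths (in the order the probabilities were given): (2, 4, 4, 2, 2, 3). L_avg = sum(p_i * l_i) = 23/81*2 + 2/81*4 + 5/81*4 + 25/81*2 + 19/81*2 + 7/81*3 = 61/27 = 2.2593

2.2593 bits


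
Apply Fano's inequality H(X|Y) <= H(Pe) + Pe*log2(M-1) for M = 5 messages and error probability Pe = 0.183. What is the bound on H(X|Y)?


H(Pe) = -Pe*log2(Pe) - (1-Pe)*log2(1-Pe) = -0.183*log2(0.183) - 0.817*log2(0.817) = 0.448365 + 0.238231 = 0.6866. Pe*log2(M-1) = 0.183*log2(4) = 0.366000. Bound = H(Pe) + Pe*log2(M-1) = 0.448365 + 0.238231 + 0.366000 = 1.0526

1.0526 bits


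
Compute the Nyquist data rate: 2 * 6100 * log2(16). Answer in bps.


Rate = 2 * B * log2(M) = 2 * 6100 * 4.0 = 48800.0

48800.0 bps


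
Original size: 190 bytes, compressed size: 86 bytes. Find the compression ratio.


Ratio = original / compressed = 190 / 86 = 2.2093

2.2093


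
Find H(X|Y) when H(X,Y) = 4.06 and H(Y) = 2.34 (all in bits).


H(X|Y) = H(X,Y) - H(Y) = 4.06 - 2.34 = 1.72

1.72 bits


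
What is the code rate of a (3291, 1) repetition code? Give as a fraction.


Rate = k/n = 1/3291

1/3291


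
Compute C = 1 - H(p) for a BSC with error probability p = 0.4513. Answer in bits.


H(p) = -p*log2(p) - (1-p)*log2(1-p) = -0.4513*log2(0.4513) - 0.5487*log2(0.5487) = 0.518021 + 0.475125 = 0.9931. C = 1 - H(p) = 1 - 0.9931 = 0.0069

0.0069 bits


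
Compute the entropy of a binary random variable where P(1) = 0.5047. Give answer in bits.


H = -p*log2(p) - (1-p)*log2(1-p). -0.5047*log2(0.5047) = 0.497888; -0.4953*log2(0.4953) = 0.502049. H = 0.497888 + 0.502049 = 0.9999

0.9999 bits


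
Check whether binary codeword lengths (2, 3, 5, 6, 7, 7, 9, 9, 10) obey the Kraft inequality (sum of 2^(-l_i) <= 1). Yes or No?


Kraft sum = sum(2^(-l_i)) = 0.4424, need <= 1. Result: satisfied (a binary prefix-free code with these lengths exists)

Yes


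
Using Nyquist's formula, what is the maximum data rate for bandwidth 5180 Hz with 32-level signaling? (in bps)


Rate = 2 * B * log2(M) = 2 * 5180 * 5.0 = 51800.0

51800.0 bps


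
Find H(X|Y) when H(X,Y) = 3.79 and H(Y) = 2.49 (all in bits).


H(X|Y) = H(X,Y) - H(Y) = 3.79 - 2.49 = 1.3

1.3 bits


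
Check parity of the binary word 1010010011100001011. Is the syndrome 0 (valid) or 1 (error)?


Syndrome = XOR of all bits = 1 XOR 0 XOR 1 XOR 0 XOR 0 XOR 1 XOR 0 XOR 0 XOR 1 XOR 1 XOR 1 XOR 0 XOR 0 XOR 0 XOR 0 XOR 1 XOR 0 XOR 1 XOR 1 = 1

1


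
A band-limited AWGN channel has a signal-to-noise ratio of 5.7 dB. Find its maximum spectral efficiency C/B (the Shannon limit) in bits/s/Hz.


SNR_linear = 10^(5.7/10) = 3.7154; C/B = log2(1 + SNR_linear) = log2(1 + 3.7154) = 2.2374

2.2374 bits/s/Hz


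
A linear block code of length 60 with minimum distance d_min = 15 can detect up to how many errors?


Detection capability = d_min - 1 = 15 - 1 = 14

14 errors


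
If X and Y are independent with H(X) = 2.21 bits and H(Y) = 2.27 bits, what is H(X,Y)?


For independent variables, H(X,Y) = H(X) + H(Y) = 2.21 + 2.27 = 4.48

4.48 bits


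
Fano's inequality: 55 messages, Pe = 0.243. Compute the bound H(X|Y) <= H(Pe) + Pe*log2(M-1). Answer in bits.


H(Pe) = -Pe*log2(Pe) - (1-Pe)*log2(1-Pe) = -0.243*log2(0.243) - 0.757*log2(0.757) = 0.495956 + 0.304038 = 0.8. Pe*log2(M-1) = 0.243*log2(54) = 1.398438. Bound = H(Pe) + Pe*log2(M-1) = 0.495956 + 0.304038 + 1.398438 = 2.1984

2.1984 bits


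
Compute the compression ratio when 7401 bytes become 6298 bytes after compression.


Ratio = original / compressed = 7401 / 6298 = 1.1751

1.1751


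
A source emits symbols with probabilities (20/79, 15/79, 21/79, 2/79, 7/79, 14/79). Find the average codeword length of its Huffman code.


Huffman construction (repeatedly merge the two least-probable nodes; each merge adds 1 bit to every symbol beneath it): 2/79 + 7/79 = 9/79; 9/79 + 14/79 = 23/79; 15/79 + 20/79 = 35/79; 21/79 + 23/79 = 44/79; 35/79 + 44/79 = 1. Resulting codeword lengths (in the order the probabilities were given): (2, 2, 2, 4, 4, 3). L_avg = sum(p_i * l_i) = 20/79*2 + 15/79*2 + 21/79*2 + 2/79*4 + 7/79*4 + 14/79*3 = 190/79 = 2.4051

2.4051 bits


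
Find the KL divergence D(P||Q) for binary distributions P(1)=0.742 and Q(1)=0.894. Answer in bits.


KL = p*log2(p/q) + (1-p)*log2((1-p)/(1-q)) = 0.742*log2(0.742/0.894) + 0.258*log2(0.258/0.106) = 0.1316

0.1316 bits


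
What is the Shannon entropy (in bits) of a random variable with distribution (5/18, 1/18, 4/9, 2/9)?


H = -sum(p_i * log2(p_i)). Terms: -(5/18)*log2(5/18) = 0.513332; -(1/18)*log2(1/18) = 0.231663; -(4/9)*log2(4/9) = 0.519967; -(2/9)*log2(2/9) = 0.482206. H = 0.513332 + 0.231663 + 0.519967 + 0.482206 = 1.7472

1.7472 bits


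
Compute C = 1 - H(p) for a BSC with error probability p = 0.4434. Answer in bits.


H(p) = -p*log2(p) - (1-p)*log2(1-p) = -0.4434*log2(0.4434) - 0.5566*log2(0.5566) = 0.520250 + 0.470487 = 0.9907. C = 1 - H(p) = 1 - 0.9907 = 0.0093

0.0093 bits


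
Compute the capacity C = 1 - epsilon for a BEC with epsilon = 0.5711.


C = 1 - epsilon = 1 - 0.5711 = 0.4289

0.4289 bits


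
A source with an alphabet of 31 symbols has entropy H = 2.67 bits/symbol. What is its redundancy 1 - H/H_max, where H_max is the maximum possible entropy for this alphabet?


H_max = log2(K) = log2(31) = 4.9542 bits/symbol. Redundancy = 1 - H/H_max = 1 - 2.67/4.9542 = 1 - 0.5389 = 0.4611

0.4611


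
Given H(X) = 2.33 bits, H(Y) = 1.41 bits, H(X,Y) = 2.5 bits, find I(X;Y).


I(X;Y) = H(X) + H(Y) - H(X,Y) = 2.33 + 1.41 - 2.5 = 1.24

1.24 bits


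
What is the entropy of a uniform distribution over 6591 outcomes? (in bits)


H = log2(n) = log2(6591) = 12.6863

12.6863 bits


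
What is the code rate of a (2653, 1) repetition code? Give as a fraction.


Rate = k/n = 1/2653

1/2653


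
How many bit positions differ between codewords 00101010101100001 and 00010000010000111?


Count differing positions: . . ^ ^ ^ . ^ . ^ ^ ^ ^ . . ^ ^ . = 10 differences

10


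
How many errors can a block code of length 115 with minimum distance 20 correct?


Correction capability = floor((d-1)/2) = floor((20-1)/2) = 9

9 errors


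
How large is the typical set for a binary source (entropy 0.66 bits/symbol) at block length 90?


log2|A_typical| = nH = 90 * 0.66 = 59.4, so |A_typical| ~ 2^59.4 = 7.606e+17

7.606e+17


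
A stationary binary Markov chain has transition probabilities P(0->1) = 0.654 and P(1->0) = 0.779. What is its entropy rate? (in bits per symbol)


Stationary distribution: pi_0 = p10/(p01+p10) = 0.5436, pi_1 = 0.4564. Entropy rate H' = pi_0*H(p01) + pi_1*H(p10) = 0.5436*0.9304 + 0.4564*0.762 = 0.8536

0.8536 bits/symbol


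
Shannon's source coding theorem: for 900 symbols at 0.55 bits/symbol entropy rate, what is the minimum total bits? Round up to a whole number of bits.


Minimum bits >= n * H = 900 * 0.55 = 495.0, rounded up to a whole number of bits = 495

495 bits


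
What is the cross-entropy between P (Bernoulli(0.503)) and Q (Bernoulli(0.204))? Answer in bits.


H(P,Q) = -p*log2(q) - (1-p)*log2(1-q). -0.503*log2(0.204) = 1.153560; -0.497*log2(0.796) = 0.163592. H(P,Q) = 1.153560 + 0.163592 = 1.3172

1.3172 bits


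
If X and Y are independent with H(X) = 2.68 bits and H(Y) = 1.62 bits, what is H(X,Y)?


For independent variables, H(X,Y) = H(X) + H(Y) = 2.68 + 1.62 = 4.3

4.3 bits


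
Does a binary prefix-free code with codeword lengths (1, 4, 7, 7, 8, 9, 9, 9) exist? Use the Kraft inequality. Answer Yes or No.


Kraft sum = sum(2^(-l_i)) = 0.5879, need <= 1. Result: satisfied (a binary prefix-free code with these lengths exists)

Yes


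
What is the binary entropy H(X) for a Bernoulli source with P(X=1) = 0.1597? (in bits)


H = -p*log2(p) - (1-p)*log2(1-p). -0.1597*log2(0.1597) = 0.422656; -0.8403*log2(0.8403) = 0.210935. H = 0.422656 + 0.210935 = 0.6336

0.6336 bits


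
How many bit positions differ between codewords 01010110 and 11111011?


Count differing positions: ^ . ^ . ^ ^ . ^ = 5 differences

5


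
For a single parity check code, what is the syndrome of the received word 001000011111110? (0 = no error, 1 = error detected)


Syndrome = XOR of all bits = 0 XOR 0 XOR 1 XOR 0 XOR 0 XOR 0 XOR 0 XOR 1 XOR 1 XOR 1 XOR 1 XOR 1 XOR 1 XOR 1 XOR 0 = 0

0


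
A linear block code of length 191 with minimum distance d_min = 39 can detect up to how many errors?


Detection capability = d_min - 1 = 39 - 1 = 38

38 errors


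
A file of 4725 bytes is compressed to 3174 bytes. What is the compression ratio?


Ratio = original / compressed = 4725 / 3174 = 1.4887

1.4887


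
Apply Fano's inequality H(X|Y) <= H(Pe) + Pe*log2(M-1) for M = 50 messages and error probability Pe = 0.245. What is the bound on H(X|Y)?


H(Pe) = -Pe*log2(Pe) - (1-Pe)*log2(1-Pe) = -0.245*log2(0.245) - 0.755*log2(0.755) = 0.497141 + 0.306116 = 0.8033. Pe*log2(M-1) = 0.245*log2(49) = 1.375604. Bound = H(Pe) + Pe*log2(M-1) = 0.497141 + 0.306116 + 1.375604 = 2.1789

2.1789 bits


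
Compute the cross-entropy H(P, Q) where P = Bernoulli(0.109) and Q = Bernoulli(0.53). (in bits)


H(P,Q) = -p*log2(q) - (1-p)*log2(1-q). -0.109*log2(0.53) = 0.099837; -0.891*log2(0.47) = 0.970537. H(P,Q) = 0.099837 + 0.970537 = 1.0704

1.0704 bits


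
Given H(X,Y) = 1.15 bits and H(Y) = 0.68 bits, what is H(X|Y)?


H(X|Y) = H(X,Y) - H(Y) = 1.15 - 0.68 = 0.47

0.47 bits


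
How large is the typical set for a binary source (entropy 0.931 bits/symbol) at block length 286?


log2|A_typical| = nH = 286 * 0.931 = 266.266, so |A_typical| ~ 2^266.266 = 1.426e+80

1.426e+80


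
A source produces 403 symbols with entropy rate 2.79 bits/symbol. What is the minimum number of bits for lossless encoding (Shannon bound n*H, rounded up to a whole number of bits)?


Minimum bits >= n * H = 403 * 2.79 = 1124.37, rounded up to a whole number of bits = 1125

1125 bits


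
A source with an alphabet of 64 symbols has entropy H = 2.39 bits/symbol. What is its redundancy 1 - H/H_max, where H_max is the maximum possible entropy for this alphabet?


H_max = log2(K) = log2(64) = 6.0 bits/symbol. Redundancy = 1 - H/H_max = 1 - 2.39/6.0 = 1 - 0.3983 = 0.6017

0.6017


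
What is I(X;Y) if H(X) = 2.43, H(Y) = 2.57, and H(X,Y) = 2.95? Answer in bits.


I(X;Y) = H(X) + H(Y) - H(X,Y) = 2.43 + 2.57 - 2.95 = 2.05

2.05 bits


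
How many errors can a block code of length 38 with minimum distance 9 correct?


Correction capability = floor((d-1)/2) = floor((9-1)/2) = 4

4 errors


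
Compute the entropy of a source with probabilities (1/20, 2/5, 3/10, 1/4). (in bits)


H = -sum(p_i * log2(p_i)). Terms: -(1/20)*log2(1/20) = 0.216096; -(2/5)*log2(2/5) = 0.528771; -(3/10)*log2(3/10) = 0.521090; -(1/4)*log2(1/4) = 0.500000. H = 0.216096 + 0.528771 + 0.521090 + 0.500000 = 1.766

1.766 bits


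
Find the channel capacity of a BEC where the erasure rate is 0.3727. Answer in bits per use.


C = 1 - epsilon = 1 - 0.3727 = 0.6273

0.6273 bits


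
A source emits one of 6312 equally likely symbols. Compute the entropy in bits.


H = log2(n) = log2(6312) = 12.6239

12.6239 bits


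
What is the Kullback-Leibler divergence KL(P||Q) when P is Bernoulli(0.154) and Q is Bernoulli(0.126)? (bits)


KL = p*log2(p/q) + (1-p)*log2((1-p)/(1-q)) = 0.154*log2(0.154/0.126) + 0.846*log2(0.846/0.874) = 0.0048

0.0048 bits


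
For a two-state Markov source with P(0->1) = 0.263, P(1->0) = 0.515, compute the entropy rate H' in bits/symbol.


Stationary distribution: pi_0 = p10/(p01+p10) = 0.662, pi_1 = 0.338. Entropy rate H' = pi_0*H(p01) + pi_1*H(p10) = 0.662*0.8312 + 0.338*0.9994 = 0.8881

0.8881 bits/symbol


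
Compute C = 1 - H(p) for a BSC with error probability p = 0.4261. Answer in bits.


H(p) = -p*log2(p) - (1-p)*log2(1-p) = -0.4261*log2(0.4261) - 0.5739*log2(0.5739) = 0.524417 + 0.459768 = 0.9842. C = 1 - H(p) = 1 - 0.9842 = 0.0158

0.0158 bits


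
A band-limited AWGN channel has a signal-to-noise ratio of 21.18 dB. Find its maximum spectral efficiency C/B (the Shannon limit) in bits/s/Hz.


SNR_linear = 10^(21.18/10) = 131.22; C/B = log2(1 + SNR_linear) = log2(1 + 131.22) = 7.0468

7.0468 bits/s/Hz


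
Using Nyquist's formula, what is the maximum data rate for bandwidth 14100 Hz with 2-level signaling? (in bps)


Rate = 2 * B * log2(M) = 2 * 14100 * 1.0 = 28200.0

28200.0 bps


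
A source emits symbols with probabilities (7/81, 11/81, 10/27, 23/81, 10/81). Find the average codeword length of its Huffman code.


Huffman construction (repeatedly merge the two least-probable nodes; each merge adds 1 bit to every symbol beneath it): 7/81 + 10/81 = 17/81; 11/81 + 17/81 = 28/81; 23/81 + 28/81 = 17/27; 10/27 + 17/27 = 1. Resulting codeword lengths (in the order the probabilities were given): (4, 3, 1, 2, 4). L_avg = sum(p_i * l_i) = 7/81*4 + 11/81*3 + 10/27*1 + 23/81*2 + 10/81*4 = 59/27 = 2.1852

2.1852 bits


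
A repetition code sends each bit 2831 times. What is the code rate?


Rate = k/n = 1/2831

1/2831


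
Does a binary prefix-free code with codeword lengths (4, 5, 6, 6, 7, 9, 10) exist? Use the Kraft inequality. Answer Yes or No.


Kraft sum = sum(2^(-l_i)) = 0.1357, need <= 1. Result: satisfied (a binary prefix-free code with these lengths exists)

Yes


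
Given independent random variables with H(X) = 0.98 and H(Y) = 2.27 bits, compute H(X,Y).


For independent variables, H(X,Y) = H(X) + H(Y) = 0.98 + 2.27 = 3.25

3.25 bits


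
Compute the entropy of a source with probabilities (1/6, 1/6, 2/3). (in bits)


H = -sum(p_i * log2(p_i)). Terms: -(1/6)*log2(1/6) = 0.430827; -(1/6)*log2(1/6) = 0.430827; -(2/3)*log2(2/3) = 0.389975. H = 0.430827 + 0.430827 + 0.389975 = 1.2516

1.2516 bits


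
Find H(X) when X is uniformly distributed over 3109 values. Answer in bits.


H = log2(n) = log2(3109) = 11.6022

11.6022 bits


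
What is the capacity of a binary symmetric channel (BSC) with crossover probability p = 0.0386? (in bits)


H(p) = -p*log2(p) - (1-p)*log2(1-p) = -0.0386*log2(0.0386) - 0.9614*log2(0.9614) = 0.181237 + 0.054599 = 0.2358. C = 1 - H(p) = 1 - 0.2358 = 0.7642

0.7642 bits


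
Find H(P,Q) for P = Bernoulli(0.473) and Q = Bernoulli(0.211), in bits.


H(P,Q) = -p*log2(q) - (1-p)*log2(1-q). -0.473*log2(0.211) = 1.061736; -0.527*log2(0.789) = 0.180183. H(P,Q) = 1.061736 + 0.180183 = 1.2419

1.2419 bits


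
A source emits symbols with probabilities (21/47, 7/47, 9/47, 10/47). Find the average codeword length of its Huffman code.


Huffman construction (repeatedly merge the two least-probable nodes; each merge adds 1 bit to every symbol beneath it): 7/47 + 9/47 = 16/47; 10/47 + 16/47 = 26/47; 21/47 + 26/47 = 1. Resulting codeword lengths (in the order the probabilities were given): (1, 3, 3, 2). L_avg = sum(p_i * l_i) = 21/47*1 + 7/47*3 + 9/47*3 + 10/47*2 = 89/47 = 1.8936

1.8936 bits


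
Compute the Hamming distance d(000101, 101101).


Count differing positions: ^ . ^ . . . = 2 differences

2


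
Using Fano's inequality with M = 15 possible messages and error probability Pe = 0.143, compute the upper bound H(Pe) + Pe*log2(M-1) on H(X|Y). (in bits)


H(Pe) = -Pe*log2(Pe) - (1-Pe)*log2(1-Pe) = -0.143*log2(0.143) - 0.857*log2(0.857) = 0.401246 + 0.190796 = 0.592. Pe*log2(M-1) = 0.143*log2(14) = 0.544452. Bound = H(Pe) + Pe*log2(M-1) = 0.401246 + 0.190796 + 0.544452 = 1.1365

1.1365 bits


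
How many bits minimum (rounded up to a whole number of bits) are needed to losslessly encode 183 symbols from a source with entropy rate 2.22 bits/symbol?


Minimum bits >= n * H = 183 * 2.22 = 406.26, rounded up to a whole number of bits = 407

407 bits


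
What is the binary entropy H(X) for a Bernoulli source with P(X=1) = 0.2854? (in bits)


H = -p*log2(p) - (1-p)*log2(1-p). -0.2854*log2(0.2854) = 0.516272; -0.7146*log2(0.7146) = 0.346432. H = 0.516272 + 0.346432 = 0.8627

0.8627 bits


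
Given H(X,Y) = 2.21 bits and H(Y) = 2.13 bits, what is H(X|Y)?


H(X|Y) = H(X,Y) - H(Y) = 2.21 - 2.13 = 0.08

0.08 bits


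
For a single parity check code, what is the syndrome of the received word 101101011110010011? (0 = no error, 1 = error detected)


Syndrome = XOR of all bits = 1 XOR 0 XOR 1 XOR 1 XOR 0 XOR 1 XOR 0 XOR 1 XOR 1 XOR 1 XOR 1 XOR 0 XOR 0 XOR 1 XOR 0 XOR 0 XOR 1 XOR 1 = 1

1


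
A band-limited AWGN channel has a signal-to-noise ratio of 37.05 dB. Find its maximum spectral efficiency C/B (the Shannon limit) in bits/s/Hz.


SNR_linear = 10^(37.05/10) = 5069.9071; C/B = log2(1 + SNR_linear) = log2(1 + 5069.9071) = 12.308

12.308 bits/s/Hz


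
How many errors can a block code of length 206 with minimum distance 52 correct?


Correction capability = floor((d-1)/2) = floor((52-1)/2) = 25

25 errors


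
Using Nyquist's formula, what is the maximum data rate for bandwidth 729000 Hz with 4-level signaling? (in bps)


Rate = 2 * B * log2(M) = 2 * 729000 * 2.0 = 2916000.0

2916000.0 bps


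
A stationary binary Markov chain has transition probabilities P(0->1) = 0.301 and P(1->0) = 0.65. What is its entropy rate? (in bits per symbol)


Stationary distribution: pi_0 = p10/(p01+p10) = 0.6835, pi_1 = 0.3165. Entropy rate H' = pi_0*H(p01) + pi_1*H(p10) = 0.6835*0.8825 + 0.3165*0.9341 = 0.8988

0.8988 bits/symbol


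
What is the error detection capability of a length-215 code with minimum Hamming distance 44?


Detection capability = d_min - 1 = 44 - 1 = 43

43 errors


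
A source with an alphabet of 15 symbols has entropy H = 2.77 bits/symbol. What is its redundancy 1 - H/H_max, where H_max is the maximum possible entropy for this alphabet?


H_max = log2(K) = log2(15) = 3.9069 bits/symbol. Redundancy = 1 - H/H_max = 1 - 2.77/3.9069 = 1 - 0.709 = 0.291

0.291


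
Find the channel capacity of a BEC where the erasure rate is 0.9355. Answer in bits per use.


C = 1 - epsilon = 1 - 0.9355 = 0.0645

0.0645 bits


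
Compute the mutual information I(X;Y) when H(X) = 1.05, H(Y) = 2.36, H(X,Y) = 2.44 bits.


I(X;Y) = H(X) + H(Y) - H(X,Y) = 1.05 + 2.36 - 2.44 = 0.97

0.97 bits


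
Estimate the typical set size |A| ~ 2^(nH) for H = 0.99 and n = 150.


log2|A_typical| = nH = 150 * 0.99 = 148.5, so |A_typical| ~ 2^148.5 = 5.046e+44

5.046e+44


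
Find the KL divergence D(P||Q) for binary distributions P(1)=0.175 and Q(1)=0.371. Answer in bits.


KL = p*log2(p/q) + (1-p)*log2((1-p)/(1-q)) = 0.175*log2(0.175/0.371) + 0.825*log2(0.825/0.629) = 0.1331

0.1331 bits


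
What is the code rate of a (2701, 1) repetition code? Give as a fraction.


Rate = k/n = 1/2701

1/2701


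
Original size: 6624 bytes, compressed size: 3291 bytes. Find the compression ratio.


Ratio = original / compressed = 6624 / 3291 = 2.0128

2.0128


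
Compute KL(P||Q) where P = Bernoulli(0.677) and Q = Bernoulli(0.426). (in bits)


KL = p*log2(p/q) + (1-p)*log2((1-p)/(1-q)) = 0.677*log2(0.677/0.426) + 0.323*log2(0.323/0.574) = 0.1845

0.1845 bits


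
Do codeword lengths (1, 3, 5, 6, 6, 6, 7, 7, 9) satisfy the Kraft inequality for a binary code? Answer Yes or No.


Kraft sum = sum(2^(-l_i)) = 0.7207, need <= 1. Result: satisfied (a binary prefix-free code with these lengths exists)

Yes


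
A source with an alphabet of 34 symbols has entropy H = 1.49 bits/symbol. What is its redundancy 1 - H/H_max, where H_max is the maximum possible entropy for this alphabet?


H_max = log2(K) = log2(34) = 5.0875 bits/symbol. Redundancy = 1 - H/H_max = 1 - 1.49/5.0875 = 1 - 0.2929 = 0.7071

0.7071


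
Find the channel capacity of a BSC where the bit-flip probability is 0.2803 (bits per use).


H(p) = -p*log2(p) - (1-p)*log2(1-p) = -0.2803*log2(0.2803) - 0.7197*log2(0.7197) = 0.514338 + 0.341521 = 0.8559. C = 1 - H(p) = 1 - 0.8559 = 0.1441

0.1441 bits


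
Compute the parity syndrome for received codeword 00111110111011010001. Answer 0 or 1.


Syndrome = XOR of all bits = 0 XOR 0 XOR 1 XOR 1 XOR 1 XOR 1 XOR 1 XOR 0 XOR 1 XOR 1 XOR 1 XOR 0 XOR 1 XOR 1 XOR 0 XOR 1 XOR 0 XOR 0 XOR 0 XOR 1 = 0

0


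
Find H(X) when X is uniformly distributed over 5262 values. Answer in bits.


H = log2(n) = log2(5262) = 12.3614

12.3614 bits


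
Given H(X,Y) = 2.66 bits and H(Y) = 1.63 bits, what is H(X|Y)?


H(X|Y) = H(X,Y) - H(Y) = 2.66 - 1.63 = 1.03

1.03 bits


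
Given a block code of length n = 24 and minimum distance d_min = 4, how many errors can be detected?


Detection capability = d_min - 1 = 4 - 1 = 3

3 errors


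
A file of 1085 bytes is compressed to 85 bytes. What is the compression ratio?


Ratio = original / compressed = 1085 / 85 = 12.7647

12.7647


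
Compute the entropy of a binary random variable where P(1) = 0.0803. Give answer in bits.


H = -p*log2(p) - (1-p)*log2(1-p). -0.0803*log2(0.0803) = 0.292168; -0.9197*log2(0.9197) = 0.111067. H = 0.292168 + 0.111067 = 0.4032

0.4032 bits
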